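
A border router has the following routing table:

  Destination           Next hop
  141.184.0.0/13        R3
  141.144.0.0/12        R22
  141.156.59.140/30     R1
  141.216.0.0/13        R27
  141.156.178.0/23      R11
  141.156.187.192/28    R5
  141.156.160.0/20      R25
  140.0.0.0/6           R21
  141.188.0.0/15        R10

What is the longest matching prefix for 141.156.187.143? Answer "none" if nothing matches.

141.144.0.0/12

Entries matching 141.156.187.143:
  140.0.0.0/6 (140.0.0.0 - 143.255.255.255)
  141.144.0.0/12 (141.144.0.0 - 141.159.255.255)
Most specific is 141.144.0.0/12.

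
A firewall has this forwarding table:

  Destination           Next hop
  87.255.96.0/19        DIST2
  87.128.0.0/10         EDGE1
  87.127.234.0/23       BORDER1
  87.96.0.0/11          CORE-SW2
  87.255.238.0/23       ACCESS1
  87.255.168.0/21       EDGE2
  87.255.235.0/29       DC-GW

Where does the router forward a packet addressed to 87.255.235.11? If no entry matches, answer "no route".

No entry's prefix contains 87.255.235.11; there is no default route.

no route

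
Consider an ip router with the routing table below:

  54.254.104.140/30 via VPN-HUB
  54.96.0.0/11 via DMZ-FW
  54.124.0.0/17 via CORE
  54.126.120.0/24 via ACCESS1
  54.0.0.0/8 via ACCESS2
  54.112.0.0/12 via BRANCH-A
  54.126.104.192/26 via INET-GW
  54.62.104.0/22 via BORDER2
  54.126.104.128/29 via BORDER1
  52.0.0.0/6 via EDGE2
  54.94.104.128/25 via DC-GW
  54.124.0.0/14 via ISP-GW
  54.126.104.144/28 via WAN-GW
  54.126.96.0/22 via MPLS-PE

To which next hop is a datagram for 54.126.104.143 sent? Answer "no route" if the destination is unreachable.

ISP-GW

Routes whose prefix contains 54.126.104.143:
  52.0.0.0/6 (52.0.0.0 - 55.255.255.255) -> EDGE2
  54.0.0.0/8 (54.0.0.0 - 54.255.255.255) -> ACCESS2
  54.96.0.0/11 (54.96.0.0 - 54.127.255.255) -> DMZ-FW
  54.112.0.0/12 (54.112.0.0 - 54.127.255.255) -> BRANCH-A
  54.124.0.0/14 (54.124.0.0 - 54.127.255.255) -> ISP-GW
More-specific entries that do NOT match:
  54.254.104.140/30 (54.254.104.140 - 54.254.104.143) does not contain 54.126.104.143
  54.126.104.128/29 (54.126.104.128 - 54.126.104.135) does not contain 54.126.104.143
  54.126.104.144/28 (54.126.104.144 - 54.126.104.159) does not contain 54.126.104.143
  54.126.104.192/26 (54.126.104.192 - 54.126.104.255) does not contain 54.126.104.143
  54.94.104.128/25 (54.94.104.128 - 54.94.104.255) does not contain 54.126.104.143
  54.126.120.0/24 (54.126.120.0 - 54.126.120.255) does not contain 54.126.104.143
  54.62.104.0/22 (54.62.104.0 - 54.62.107.255) does not contain 54.126.104.143
  54.126.96.0/22 (54.126.96.0 - 54.126.99.255) does not contain 54.126.104.143
  54.124.0.0/17 (54.124.0.0 - 54.124.127.255) does not contain 54.126.104.143
Longest matching prefix is /14 -> next hop ISP-GW.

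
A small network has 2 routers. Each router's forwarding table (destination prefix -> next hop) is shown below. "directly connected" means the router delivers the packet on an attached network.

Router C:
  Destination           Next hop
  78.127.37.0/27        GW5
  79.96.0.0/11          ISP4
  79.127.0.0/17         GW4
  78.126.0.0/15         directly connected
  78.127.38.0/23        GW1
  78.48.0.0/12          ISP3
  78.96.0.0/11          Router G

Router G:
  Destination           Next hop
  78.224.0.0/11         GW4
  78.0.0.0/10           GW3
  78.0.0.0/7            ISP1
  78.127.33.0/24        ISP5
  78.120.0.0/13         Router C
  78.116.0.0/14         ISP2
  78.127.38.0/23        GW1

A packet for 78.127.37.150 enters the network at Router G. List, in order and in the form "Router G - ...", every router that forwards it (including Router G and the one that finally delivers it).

Router G - Router C

At Router G: longest match for 78.127.37.150 is 78.120.0.0/13 -> Router C
At Router C: longest match for 78.127.37.150 is 78.126.0.0/15 -> directly connected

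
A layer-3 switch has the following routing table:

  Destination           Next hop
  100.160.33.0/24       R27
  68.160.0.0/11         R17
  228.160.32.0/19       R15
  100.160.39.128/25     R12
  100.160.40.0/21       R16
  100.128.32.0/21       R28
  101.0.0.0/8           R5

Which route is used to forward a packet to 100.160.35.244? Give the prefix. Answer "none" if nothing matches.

none

100.160.35.244 is outside every listed prefix and there is no default route.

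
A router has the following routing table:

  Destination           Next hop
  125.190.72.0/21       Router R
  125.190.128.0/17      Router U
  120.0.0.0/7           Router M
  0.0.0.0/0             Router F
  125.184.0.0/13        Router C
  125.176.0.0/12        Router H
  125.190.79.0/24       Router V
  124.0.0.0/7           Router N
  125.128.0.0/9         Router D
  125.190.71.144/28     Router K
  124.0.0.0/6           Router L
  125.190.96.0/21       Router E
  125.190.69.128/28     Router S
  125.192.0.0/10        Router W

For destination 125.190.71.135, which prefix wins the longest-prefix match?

125.184.0.0/13

Entries matching 125.190.71.135:
  0.0.0.0/0 (default, matches everything)
  124.0.0.0/6 (124.0.0.0 - 127.255.255.255)
  124.0.0.0/7 (124.0.0.0 - 125.255.255.255)
  125.128.0.0/9 (125.128.0.0 - 125.255.255.255)
  125.176.0.0/12 (125.176.0.0 - 125.191.255.255)
  125.184.0.0/13 (125.184.0.0 - 125.191.255.255)
Most specific is 125.184.0.0/13.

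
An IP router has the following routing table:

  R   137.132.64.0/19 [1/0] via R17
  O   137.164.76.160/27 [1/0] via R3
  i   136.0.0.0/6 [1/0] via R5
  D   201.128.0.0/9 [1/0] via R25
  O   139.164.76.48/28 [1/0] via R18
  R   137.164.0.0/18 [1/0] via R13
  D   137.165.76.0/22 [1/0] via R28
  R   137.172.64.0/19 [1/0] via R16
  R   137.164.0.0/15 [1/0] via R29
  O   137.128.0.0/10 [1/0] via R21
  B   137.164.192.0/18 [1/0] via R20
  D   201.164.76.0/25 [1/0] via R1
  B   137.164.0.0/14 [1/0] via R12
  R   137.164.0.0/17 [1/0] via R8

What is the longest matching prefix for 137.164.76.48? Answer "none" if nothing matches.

Entries matching 137.164.76.48:
  136.0.0.0/6 (136.0.0.0 - 139.255.255.255)
  137.128.0.0/10 (137.128.0.0 - 137.191.255.255)
  137.164.0.0/14 (137.164.0.0 - 137.167.255.255)
  137.164.0.0/15 (137.164.0.0 - 137.165.255.255)
  137.164.0.0/17 (137.164.0.0 - 137.164.127.255)
Most specific is 137.164.0.0/17.

137.164.0.0/17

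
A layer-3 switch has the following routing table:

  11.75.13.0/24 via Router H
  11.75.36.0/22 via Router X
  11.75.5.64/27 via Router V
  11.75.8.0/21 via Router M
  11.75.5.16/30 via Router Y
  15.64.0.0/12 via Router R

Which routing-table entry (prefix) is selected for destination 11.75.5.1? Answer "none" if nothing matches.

11.75.5.1 is outside every listed prefix and there is no default route.

none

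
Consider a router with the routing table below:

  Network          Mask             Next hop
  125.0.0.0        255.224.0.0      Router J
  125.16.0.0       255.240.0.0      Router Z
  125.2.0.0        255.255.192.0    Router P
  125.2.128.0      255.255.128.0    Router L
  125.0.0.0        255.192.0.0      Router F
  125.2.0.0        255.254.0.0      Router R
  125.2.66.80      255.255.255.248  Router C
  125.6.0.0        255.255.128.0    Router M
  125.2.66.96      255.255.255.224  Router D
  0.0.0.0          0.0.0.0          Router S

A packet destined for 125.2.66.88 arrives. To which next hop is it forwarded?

Routes whose prefix contains 125.2.66.88:
  0.0.0.0/0 (default, matches everything) -> Router S
  125.0.0.0/10 (125.0.0.0 - 125.63.255.255) -> Router F
  125.0.0.0/11 (125.0.0.0 - 125.31.255.255) -> Router J
  125.2.0.0/15 (125.2.0.0 - 125.3.255.255) -> Router R
More-specific entries that do NOT match:
  125.2.66.80/29 (125.2.66.80 - 125.2.66.87) does not contain 125.2.66.88
  125.2.66.96/27 (125.2.66.96 - 125.2.66.127) does not contain 125.2.66.88
  125.2.0.0/18 (125.2.0.0 - 125.2.63.255) does not contain 125.2.66.88
  125.2.128.0/17 (125.2.128.0 - 125.2.255.255) does not contain 125.2.66.88
  125.6.0.0/17 (125.6.0.0 - 125.6.127.255) does not contain 125.2.66.88
Longest matching prefix is /15 -> next hop Router R.

Router R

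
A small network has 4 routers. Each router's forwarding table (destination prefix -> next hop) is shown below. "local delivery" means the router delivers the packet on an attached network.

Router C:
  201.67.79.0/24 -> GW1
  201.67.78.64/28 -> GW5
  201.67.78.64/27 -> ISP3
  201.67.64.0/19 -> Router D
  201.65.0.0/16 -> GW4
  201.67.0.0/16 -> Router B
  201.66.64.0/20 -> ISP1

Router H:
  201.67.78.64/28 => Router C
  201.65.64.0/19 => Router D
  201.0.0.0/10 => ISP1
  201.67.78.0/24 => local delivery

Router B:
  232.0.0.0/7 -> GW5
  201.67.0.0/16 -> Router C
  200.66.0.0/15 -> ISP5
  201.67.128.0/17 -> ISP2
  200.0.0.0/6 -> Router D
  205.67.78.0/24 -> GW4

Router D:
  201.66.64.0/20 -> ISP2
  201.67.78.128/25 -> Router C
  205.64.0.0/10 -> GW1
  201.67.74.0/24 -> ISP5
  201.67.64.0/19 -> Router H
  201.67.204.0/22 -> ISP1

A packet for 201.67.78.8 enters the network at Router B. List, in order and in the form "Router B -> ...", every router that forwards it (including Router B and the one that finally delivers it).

Router B -> Router C -> Router D -> Router H

At Router B: longest match for 201.67.78.8 is 201.67.0.0/16 -> Router C
At Router C: longest match for 201.67.78.8 is 201.67.64.0/19 -> Router D
At Router D: longest match for 201.67.78.8 is 201.67.64.0/19 -> Router H
At Router H: longest match for 201.67.78.8 is 201.67.78.0/24 -> local delivery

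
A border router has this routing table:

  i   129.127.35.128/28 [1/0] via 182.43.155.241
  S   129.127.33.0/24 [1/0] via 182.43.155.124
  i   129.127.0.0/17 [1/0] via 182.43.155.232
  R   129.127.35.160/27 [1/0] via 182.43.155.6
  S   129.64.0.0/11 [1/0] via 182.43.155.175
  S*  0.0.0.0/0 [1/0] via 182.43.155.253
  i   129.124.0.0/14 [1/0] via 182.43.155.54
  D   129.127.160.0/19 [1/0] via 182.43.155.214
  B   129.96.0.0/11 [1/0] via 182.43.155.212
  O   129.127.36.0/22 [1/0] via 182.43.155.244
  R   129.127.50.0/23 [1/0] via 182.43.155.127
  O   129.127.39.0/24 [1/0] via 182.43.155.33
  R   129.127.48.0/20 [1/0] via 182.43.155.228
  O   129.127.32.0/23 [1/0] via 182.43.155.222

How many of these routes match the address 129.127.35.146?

4

Prefixes containing 129.127.35.146:
  0.0.0.0/0 (default, matches everything)
  129.96.0.0/11 (129.96.0.0 - 129.127.255.255)
  129.124.0.0/14 (129.124.0.0 - 129.127.255.255)
  129.127.0.0/17 (129.127.0.0 - 129.127.127.255)
Total matching entries: 4.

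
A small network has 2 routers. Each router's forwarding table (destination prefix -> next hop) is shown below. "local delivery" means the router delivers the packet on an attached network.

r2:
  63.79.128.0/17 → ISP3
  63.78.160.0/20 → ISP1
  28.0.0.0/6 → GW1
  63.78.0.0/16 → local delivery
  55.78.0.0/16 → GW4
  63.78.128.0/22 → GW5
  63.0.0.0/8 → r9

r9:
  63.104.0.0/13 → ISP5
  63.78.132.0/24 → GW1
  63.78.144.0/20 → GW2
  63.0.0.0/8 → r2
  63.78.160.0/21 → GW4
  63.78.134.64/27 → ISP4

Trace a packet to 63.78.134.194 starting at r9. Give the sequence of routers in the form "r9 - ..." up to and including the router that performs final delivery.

At r9: longest match for 63.78.134.194 is 63.0.0.0/8 -> r2
At r2: longest match for 63.78.134.194 is 63.78.0.0/16 -> local delivery

r9 - r2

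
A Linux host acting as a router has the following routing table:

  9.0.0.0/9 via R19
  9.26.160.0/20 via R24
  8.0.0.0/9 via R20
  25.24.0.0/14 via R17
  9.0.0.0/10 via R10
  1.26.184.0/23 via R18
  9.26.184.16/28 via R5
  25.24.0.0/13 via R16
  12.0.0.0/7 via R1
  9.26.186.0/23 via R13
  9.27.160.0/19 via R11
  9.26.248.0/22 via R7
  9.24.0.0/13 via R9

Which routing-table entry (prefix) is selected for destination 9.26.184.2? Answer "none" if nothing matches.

9.24.0.0/13

Entries matching 9.26.184.2:
  9.0.0.0/9 (9.0.0.0 - 9.127.255.255)
  9.0.0.0/10 (9.0.0.0 - 9.63.255.255)
  9.24.0.0/13 (9.24.0.0 - 9.31.255.255)
Most specific is 9.24.0.0/13.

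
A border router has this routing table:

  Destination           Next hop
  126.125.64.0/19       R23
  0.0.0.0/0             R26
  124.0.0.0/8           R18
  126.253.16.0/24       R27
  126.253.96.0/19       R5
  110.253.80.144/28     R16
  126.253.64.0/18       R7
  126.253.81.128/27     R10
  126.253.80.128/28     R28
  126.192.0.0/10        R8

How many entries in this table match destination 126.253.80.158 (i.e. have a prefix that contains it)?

3

Prefixes containing 126.253.80.158:
  0.0.0.0/0 (default, matches everything)
  126.192.0.0/10 (126.192.0.0 - 126.255.255.255)
  126.253.64.0/18 (126.253.64.0 - 126.253.127.255)
Total matching entries: 3.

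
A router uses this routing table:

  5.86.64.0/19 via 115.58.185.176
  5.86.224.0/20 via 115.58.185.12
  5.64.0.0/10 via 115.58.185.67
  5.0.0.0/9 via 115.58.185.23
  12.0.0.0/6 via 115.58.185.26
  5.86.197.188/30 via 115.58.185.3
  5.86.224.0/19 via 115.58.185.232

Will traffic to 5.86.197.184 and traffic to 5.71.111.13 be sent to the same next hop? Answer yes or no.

yes

5.86.197.184: longest match 5.64.0.0/10 -> 115.58.185.67
5.71.111.13: longest match 5.64.0.0/10 -> 115.58.185.67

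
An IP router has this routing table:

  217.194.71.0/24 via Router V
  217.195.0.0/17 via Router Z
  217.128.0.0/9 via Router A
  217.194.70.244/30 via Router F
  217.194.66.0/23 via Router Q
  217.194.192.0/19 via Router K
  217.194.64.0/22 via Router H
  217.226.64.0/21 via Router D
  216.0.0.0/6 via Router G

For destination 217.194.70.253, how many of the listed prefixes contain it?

Prefixes containing 217.194.70.253:
  216.0.0.0/6 (216.0.0.0 - 219.255.255.255)
  217.128.0.0/9 (217.128.0.0 - 217.255.255.255)
Total matching entries: 2.

2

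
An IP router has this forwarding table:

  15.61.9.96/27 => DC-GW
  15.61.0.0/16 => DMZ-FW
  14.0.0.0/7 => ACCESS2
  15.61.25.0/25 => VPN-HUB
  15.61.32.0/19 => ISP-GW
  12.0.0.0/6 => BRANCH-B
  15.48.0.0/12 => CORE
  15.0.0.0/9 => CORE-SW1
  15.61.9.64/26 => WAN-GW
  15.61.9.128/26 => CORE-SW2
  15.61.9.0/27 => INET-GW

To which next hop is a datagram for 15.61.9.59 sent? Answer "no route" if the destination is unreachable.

DMZ-FW

Routes whose prefix contains 15.61.9.59:
  12.0.0.0/6 (12.0.0.0 - 15.255.255.255) -> BRANCH-B
  14.0.0.0/7 (14.0.0.0 - 15.255.255.255) -> ACCESS2
  15.0.0.0/9 (15.0.0.0 - 15.127.255.255) -> CORE-SW1
  15.48.0.0/12 (15.48.0.0 - 15.63.255.255) -> CORE
  15.61.0.0/16 (15.61.0.0 - 15.61.255.255) -> DMZ-FW
More-specific entries that do NOT match:
  15.61.9.96/27 (15.61.9.96 - 15.61.9.127) does not contain 15.61.9.59
  15.61.9.0/27 (15.61.9.0 - 15.61.9.31) does not contain 15.61.9.59
  15.61.9.64/26 (15.61.9.64 - 15.61.9.127) does not contain 15.61.9.59
  15.61.9.128/26 (15.61.9.128 - 15.61.9.191) does not contain 15.61.9.59
  15.61.25.0/25 (15.61.25.0 - 15.61.25.127) does not contain 15.61.9.59
  15.61.32.0/19 (15.61.32.0 - 15.61.63.255) does not contain 15.61.9.59
Longest matching prefix is /16 -> next hop DMZ-FW.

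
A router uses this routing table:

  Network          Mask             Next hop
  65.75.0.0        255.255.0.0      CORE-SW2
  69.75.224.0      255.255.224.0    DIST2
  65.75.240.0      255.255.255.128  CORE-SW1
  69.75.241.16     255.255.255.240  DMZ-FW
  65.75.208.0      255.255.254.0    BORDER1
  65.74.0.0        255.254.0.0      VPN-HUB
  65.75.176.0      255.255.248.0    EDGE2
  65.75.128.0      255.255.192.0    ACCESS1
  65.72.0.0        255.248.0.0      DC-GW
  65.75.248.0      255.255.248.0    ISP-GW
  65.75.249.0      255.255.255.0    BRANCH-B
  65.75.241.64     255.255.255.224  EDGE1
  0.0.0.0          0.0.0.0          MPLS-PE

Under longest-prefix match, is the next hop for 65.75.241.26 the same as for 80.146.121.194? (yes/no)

no

65.75.241.26: longest match 65.75.0.0/16 -> CORE-SW2
80.146.121.194: longest match 0.0.0.0/0 -> MPLS-PE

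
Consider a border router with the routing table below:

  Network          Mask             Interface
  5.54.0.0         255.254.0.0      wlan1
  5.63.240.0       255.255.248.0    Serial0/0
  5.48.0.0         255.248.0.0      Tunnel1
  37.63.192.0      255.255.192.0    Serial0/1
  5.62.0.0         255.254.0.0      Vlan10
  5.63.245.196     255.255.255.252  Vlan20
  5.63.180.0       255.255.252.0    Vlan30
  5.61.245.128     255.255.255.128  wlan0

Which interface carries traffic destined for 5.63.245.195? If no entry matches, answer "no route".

Routes whose prefix contains 5.63.245.195:
  5.62.0.0/15 (5.62.0.0 - 5.63.255.255) -> Vlan10
  5.63.240.0/21 (5.63.240.0 - 5.63.247.255) -> Serial0/0
More-specific entries that do NOT match:
  5.63.245.196/30 (5.63.245.196 - 5.63.245.199) does not contain 5.63.245.195
  5.61.245.128/25 (5.61.245.128 - 5.61.245.255) does not contain 5.63.245.195
  5.63.180.0/22 (5.63.180.0 - 5.63.183.255) does not contain 5.63.245.195
Longest matching prefix is /21 -> interface Serial0/0.

Serial0/0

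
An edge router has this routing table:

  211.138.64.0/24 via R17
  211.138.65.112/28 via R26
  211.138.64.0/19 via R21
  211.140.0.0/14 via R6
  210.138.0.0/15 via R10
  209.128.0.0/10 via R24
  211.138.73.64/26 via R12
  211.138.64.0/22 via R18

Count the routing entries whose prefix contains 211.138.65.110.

2

Prefixes containing 211.138.65.110:
  211.138.64.0/19 (211.138.64.0 - 211.138.95.255)
  211.138.64.0/22 (211.138.64.0 - 211.138.67.255)
Total matching entries: 2.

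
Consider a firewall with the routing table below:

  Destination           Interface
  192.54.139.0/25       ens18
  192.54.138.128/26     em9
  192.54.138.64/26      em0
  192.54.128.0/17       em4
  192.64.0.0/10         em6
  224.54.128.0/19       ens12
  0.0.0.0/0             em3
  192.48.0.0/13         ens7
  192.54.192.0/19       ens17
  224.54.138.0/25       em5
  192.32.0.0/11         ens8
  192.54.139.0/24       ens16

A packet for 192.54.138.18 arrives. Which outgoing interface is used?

Routes whose prefix contains 192.54.138.18:
  0.0.0.0/0 (default, matches everything) -> em3
  192.32.0.0/11 (192.32.0.0 - 192.63.255.255) -> ens8
  192.48.0.0/13 (192.48.0.0 - 192.55.255.255) -> ens7
  192.54.128.0/17 (192.54.128.0 - 192.54.255.255) -> em4
More-specific entries that do NOT match:
  192.54.138.128/26 (192.54.138.128 - 192.54.138.191) does not contain 192.54.138.18
  192.54.138.64/26 (192.54.138.64 - 192.54.138.127) does not contain 192.54.138.18
  192.54.139.0/25 (192.54.139.0 - 192.54.139.127) does not contain 192.54.138.18
  224.54.138.0/25 (224.54.138.0 - 224.54.138.127) does not contain 192.54.138.18
  192.54.139.0/24 (192.54.139.0 - 192.54.139.255) does not contain 192.54.138.18
  224.54.128.0/19 (224.54.128.0 - 224.54.159.255) does not contain 192.54.138.18
  192.54.192.0/19 (192.54.192.0 - 192.54.223.255) does not contain 192.54.138.18
Longest matching prefix is /17 -> interface em4.

em4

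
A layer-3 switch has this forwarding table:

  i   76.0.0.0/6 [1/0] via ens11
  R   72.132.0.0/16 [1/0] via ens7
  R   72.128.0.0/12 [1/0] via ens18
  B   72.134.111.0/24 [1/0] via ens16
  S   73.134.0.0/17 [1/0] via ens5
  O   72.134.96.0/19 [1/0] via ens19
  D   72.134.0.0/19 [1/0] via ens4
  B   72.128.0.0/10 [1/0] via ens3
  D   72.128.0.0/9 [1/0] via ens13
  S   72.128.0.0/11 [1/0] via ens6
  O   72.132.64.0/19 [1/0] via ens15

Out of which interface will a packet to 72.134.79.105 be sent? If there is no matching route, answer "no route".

Routes whose prefix contains 72.134.79.105:
  72.128.0.0/9 (72.128.0.0 - 72.255.255.255) -> ens13
  72.128.0.0/10 (72.128.0.0 - 72.191.255.255) -> ens3
  72.128.0.0/11 (72.128.0.0 - 72.159.255.255) -> ens6
  72.128.0.0/12 (72.128.0.0 - 72.143.255.255) -> ens18
More-specific entries that do NOT match:
  72.134.111.0/24 (72.134.111.0 - 72.134.111.255) does not contain 72.134.79.105
  72.134.96.0/19 (72.134.96.0 - 72.134.127.255) does not contain 72.134.79.105
  72.134.0.0/19 (72.134.0.0 - 72.134.31.255) does not contain 72.134.79.105
  72.132.64.0/19 (72.132.64.0 - 72.132.95.255) does not contain 72.134.79.105
  73.134.0.0/17 (73.134.0.0 - 73.134.127.255) does not contain 72.134.79.105
  72.132.0.0/16 (72.132.0.0 - 72.132.255.255) does not contain 72.134.79.105
Longest matching prefix is /12 -> interface ens18.

ens18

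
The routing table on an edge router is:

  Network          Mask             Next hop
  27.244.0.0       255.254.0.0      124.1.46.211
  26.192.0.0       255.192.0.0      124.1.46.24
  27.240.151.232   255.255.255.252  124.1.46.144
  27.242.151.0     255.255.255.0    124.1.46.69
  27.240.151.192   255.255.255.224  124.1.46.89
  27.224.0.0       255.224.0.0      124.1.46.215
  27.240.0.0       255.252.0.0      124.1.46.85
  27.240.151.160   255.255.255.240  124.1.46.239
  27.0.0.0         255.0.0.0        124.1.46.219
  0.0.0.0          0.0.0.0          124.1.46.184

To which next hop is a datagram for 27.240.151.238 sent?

124.1.46.85

Routes whose prefix contains 27.240.151.238:
  0.0.0.0/0 (default, matches everything) -> 124.1.46.184
  27.0.0.0/8 (27.0.0.0 - 27.255.255.255) -> 124.1.46.219
  27.224.0.0/11 (27.224.0.0 - 27.255.255.255) -> 124.1.46.215
  27.240.0.0/14 (27.240.0.0 - 27.243.255.255) -> 124.1.46.85
More-specific entries that do NOT match:
  27.240.151.232/30 (27.240.151.232 - 27.240.151.235) does not contain 27.240.151.238
  27.240.151.160/28 (27.240.151.160 - 27.240.151.175) does not contain 27.240.151.238
  27.240.151.192/27 (27.240.151.192 - 27.240.151.223) does not contain 27.240.151.238
  27.242.151.0/24 (27.242.151.0 - 27.242.151.255) does not contain 27.240.151.238
  27.244.0.0/15 (27.244.0.0 - 27.245.255.255) does not contain 27.240.151.238
Longest matching prefix is /14 -> next hop 124.1.46.85.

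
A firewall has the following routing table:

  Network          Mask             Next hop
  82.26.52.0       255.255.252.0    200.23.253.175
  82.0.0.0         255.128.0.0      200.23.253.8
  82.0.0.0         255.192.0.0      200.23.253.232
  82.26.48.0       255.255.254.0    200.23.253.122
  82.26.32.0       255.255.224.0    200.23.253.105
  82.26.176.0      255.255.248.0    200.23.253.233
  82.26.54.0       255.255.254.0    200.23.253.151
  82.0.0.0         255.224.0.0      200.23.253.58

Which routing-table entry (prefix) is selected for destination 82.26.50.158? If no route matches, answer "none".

Entries matching 82.26.50.158:
  82.0.0.0/9 (82.0.0.0 - 82.127.255.255)
  82.0.0.0/10 (82.0.0.0 - 82.63.255.255)
  82.0.0.0/11 (82.0.0.0 - 82.31.255.255)
  82.26.32.0/19 (82.26.32.0 - 82.26.63.255)
Most specific is 82.26.32.0/19.

82.26.32.0/19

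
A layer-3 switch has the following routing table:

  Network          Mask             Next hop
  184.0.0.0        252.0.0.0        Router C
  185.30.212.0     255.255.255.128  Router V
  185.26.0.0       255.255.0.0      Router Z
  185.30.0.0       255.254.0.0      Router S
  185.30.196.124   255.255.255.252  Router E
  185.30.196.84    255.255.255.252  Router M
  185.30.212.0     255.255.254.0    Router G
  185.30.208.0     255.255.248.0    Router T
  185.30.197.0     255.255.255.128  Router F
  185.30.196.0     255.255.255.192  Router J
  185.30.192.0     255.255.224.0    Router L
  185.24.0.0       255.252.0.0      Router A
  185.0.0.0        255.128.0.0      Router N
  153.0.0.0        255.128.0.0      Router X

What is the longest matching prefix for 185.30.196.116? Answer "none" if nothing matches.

Entries matching 185.30.196.116:
  184.0.0.0/6 (184.0.0.0 - 187.255.255.255)
  185.0.0.0/9 (185.0.0.0 - 185.127.255.255)
  185.30.0.0/15 (185.30.0.0 - 185.31.255.255)
  185.30.192.0/19 (185.30.192.0 - 185.30.223.255)
Most specific is 185.30.192.0/19.

185.30.192.0/19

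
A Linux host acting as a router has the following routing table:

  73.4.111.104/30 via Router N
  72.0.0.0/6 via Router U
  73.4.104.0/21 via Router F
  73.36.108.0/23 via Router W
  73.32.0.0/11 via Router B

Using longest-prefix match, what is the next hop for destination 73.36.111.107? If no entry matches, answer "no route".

Routes whose prefix contains 73.36.111.107:
  72.0.0.0/6 (72.0.0.0 - 75.255.255.255) -> Router U
  73.32.0.0/11 (73.32.0.0 - 73.63.255.255) -> Router B
More-specific entries that do NOT match:
  73.4.111.104/30 (73.4.111.104 - 73.4.111.107) does not contain 73.36.111.107
  73.36.108.0/23 (73.36.108.0 - 73.36.109.255) does not contain 73.36.111.107
  73.4.104.0/21 (73.4.104.0 - 73.4.111.255) does not contain 73.36.111.107
Longest matching prefix is /11 -> next hop Router B.

Router B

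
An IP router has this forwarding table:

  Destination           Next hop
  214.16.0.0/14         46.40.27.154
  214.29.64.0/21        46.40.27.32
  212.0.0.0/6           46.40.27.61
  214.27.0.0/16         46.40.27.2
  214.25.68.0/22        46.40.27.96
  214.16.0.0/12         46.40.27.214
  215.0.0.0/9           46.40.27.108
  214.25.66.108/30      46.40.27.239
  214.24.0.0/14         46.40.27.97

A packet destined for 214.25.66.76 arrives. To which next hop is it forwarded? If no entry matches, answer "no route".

46.40.27.97

Routes whose prefix contains 214.25.66.76:
  212.0.0.0/6 (212.0.0.0 - 215.255.255.255) -> 46.40.27.61
  214.16.0.0/12 (214.16.0.0 - 214.31.255.255) -> 46.40.27.214
  214.24.0.0/14 (214.24.0.0 - 214.27.255.255) -> 46.40.27.97
More-specific entries that do NOT match:
  214.25.66.108/30 (214.25.66.108 - 214.25.66.111) does not contain 214.25.66.76
  214.25.68.0/22 (214.25.68.0 - 214.25.71.255) does not contain 214.25.66.76
  214.29.64.0/21 (214.29.64.0 - 214.29.71.255) does not contain 214.25.66.76
  214.27.0.0/16 (214.27.0.0 - 214.27.255.255) does not contain 214.25.66.76
Longest matching prefix is /14 -> next hop 46.40.27.97.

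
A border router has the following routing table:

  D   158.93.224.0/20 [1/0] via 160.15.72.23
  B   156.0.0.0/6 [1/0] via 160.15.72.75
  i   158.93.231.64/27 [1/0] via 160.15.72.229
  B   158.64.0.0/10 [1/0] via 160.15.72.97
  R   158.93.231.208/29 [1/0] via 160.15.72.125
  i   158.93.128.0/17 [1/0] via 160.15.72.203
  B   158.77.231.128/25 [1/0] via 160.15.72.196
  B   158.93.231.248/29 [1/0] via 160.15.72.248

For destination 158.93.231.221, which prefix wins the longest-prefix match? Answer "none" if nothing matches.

Entries matching 158.93.231.221:
  156.0.0.0/6 (156.0.0.0 - 159.255.255.255)
  158.64.0.0/10 (158.64.0.0 - 158.127.255.255)
  158.93.128.0/17 (158.93.128.0 - 158.93.255.255)
  158.93.224.0/20 (158.93.224.0 - 158.93.239.255)
Most specific is 158.93.224.0/20.

158.93.224.0/20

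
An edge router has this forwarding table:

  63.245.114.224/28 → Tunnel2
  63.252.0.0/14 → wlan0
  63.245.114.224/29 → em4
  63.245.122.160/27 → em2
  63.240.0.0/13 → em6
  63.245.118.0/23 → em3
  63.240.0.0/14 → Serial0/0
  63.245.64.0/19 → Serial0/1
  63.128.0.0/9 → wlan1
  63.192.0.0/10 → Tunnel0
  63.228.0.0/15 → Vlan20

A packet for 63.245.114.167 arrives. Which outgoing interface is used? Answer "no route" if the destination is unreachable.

em6

Routes whose prefix contains 63.245.114.167:
  63.128.0.0/9 (63.128.0.0 - 63.255.255.255) -> wlan1
  63.192.0.0/10 (63.192.0.0 - 63.255.255.255) -> Tunnel0
  63.240.0.0/13 (63.240.0.0 - 63.247.255.255) -> em6
More-specific entries that do NOT match:
  63.245.114.224/29 (63.245.114.224 - 63.245.114.231) does not contain 63.245.114.167
  63.245.114.224/28 (63.245.114.224 - 63.245.114.239) does not contain 63.245.114.167
  63.245.122.160/27 (63.245.122.160 - 63.245.122.191) does not contain 63.245.114.167
  63.245.118.0/23 (63.245.118.0 - 63.245.119.255) does not contain 63.245.114.167
  63.245.64.0/19 (63.245.64.0 - 63.245.95.255) does not contain 63.245.114.167
  63.228.0.0/15 (63.228.0.0 - 63.229.255.255) does not contain 63.245.114.167
  63.252.0.0/14 (63.252.0.0 - 63.255.255.255) does not contain 63.245.114.167
  63.240.0.0/14 (63.240.0.0 - 63.243.255.255) does not contain 63.245.114.167
Longest matching prefix is /13 -> interface em6.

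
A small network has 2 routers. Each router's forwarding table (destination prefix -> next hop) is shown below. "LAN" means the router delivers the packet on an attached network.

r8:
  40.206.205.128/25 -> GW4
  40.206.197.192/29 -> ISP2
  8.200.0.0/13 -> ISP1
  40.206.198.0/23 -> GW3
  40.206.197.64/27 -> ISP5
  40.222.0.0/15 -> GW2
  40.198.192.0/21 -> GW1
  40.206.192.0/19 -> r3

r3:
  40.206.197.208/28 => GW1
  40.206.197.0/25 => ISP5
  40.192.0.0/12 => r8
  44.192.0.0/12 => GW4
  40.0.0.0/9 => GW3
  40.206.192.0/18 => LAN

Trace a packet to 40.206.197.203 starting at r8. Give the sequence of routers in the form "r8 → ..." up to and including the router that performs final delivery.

At r8: longest match for 40.206.197.203 is 40.206.192.0/19 -> r3
At r3: longest match for 40.206.197.203 is 40.206.192.0/18 -> LAN

r8 → r3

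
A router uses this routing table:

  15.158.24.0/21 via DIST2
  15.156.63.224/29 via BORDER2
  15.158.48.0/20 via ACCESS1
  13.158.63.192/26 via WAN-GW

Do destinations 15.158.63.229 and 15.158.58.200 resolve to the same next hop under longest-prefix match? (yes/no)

yes

15.158.63.229: longest match 15.158.48.0/20 -> ACCESS1
15.158.58.200: longest match 15.158.48.0/20 -> ACCESS1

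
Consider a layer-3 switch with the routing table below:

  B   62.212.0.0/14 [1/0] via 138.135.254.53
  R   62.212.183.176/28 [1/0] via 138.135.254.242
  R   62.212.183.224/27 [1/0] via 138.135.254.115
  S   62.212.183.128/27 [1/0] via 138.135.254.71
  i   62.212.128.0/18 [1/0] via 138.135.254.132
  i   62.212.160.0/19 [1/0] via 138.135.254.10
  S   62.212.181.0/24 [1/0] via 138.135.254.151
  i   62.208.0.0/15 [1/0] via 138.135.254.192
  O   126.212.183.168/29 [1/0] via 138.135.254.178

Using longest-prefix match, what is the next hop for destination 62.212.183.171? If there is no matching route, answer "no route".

Routes whose prefix contains 62.212.183.171:
  62.212.0.0/14 (62.212.0.0 - 62.215.255.255) -> 138.135.254.53
  62.212.128.0/18 (62.212.128.0 - 62.212.191.255) -> 138.135.254.132
  62.212.160.0/19 (62.212.160.0 - 62.212.191.255) -> 138.135.254.10
More-specific entries that do NOT match:
  126.212.183.168/29 (126.212.183.168 - 126.212.183.175) does not contain 62.212.183.171
  62.212.183.176/28 (62.212.183.176 - 62.212.183.191) does not contain 62.212.183.171
  62.212.183.224/27 (62.212.183.224 - 62.212.183.255) does not contain 62.212.183.171
  62.212.183.128/27 (62.212.183.128 - 62.212.183.159) does not contain 62.212.183.171
  62.212.181.0/24 (62.212.181.0 - 62.212.181.255) does not contain 62.212.183.171
Longest matching prefix is /19 -> next hop 138.135.254.10.

138.135.254.10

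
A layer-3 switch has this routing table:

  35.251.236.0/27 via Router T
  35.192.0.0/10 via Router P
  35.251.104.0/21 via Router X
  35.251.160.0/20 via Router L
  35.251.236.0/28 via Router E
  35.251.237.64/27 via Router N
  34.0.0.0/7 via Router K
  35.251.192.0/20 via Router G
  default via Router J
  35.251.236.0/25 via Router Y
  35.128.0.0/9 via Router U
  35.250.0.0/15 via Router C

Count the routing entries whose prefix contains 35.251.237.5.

Prefixes containing 35.251.237.5:
  0.0.0.0/0 (default, matches everything)
  34.0.0.0/7 (34.0.0.0 - 35.255.255.255)
  35.128.0.0/9 (35.128.0.0 - 35.255.255.255)
  35.192.0.0/10 (35.192.0.0 - 35.255.255.255)
  35.250.0.0/15 (35.250.0.0 - 35.251.255.255)
Total matching entries: 5.

5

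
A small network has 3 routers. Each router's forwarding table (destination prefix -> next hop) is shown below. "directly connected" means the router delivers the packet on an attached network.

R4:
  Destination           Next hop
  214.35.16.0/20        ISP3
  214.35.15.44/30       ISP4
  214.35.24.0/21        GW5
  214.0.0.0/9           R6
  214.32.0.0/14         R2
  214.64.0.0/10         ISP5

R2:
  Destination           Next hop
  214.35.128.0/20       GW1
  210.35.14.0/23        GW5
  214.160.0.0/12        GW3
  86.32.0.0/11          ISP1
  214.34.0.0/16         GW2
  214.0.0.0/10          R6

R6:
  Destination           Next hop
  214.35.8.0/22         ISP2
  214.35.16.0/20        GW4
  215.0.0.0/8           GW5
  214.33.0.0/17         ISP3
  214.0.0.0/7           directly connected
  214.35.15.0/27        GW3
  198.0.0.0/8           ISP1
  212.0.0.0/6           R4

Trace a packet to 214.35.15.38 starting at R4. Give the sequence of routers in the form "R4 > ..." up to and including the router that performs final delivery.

At R4: longest match for 214.35.15.38 is 214.32.0.0/14 -> R2
At R2: longest match for 214.35.15.38 is 214.0.0.0/10 -> R6
At R6: longest match for 214.35.15.38 is 214.0.0.0/7 -> directly connected

R4 > R2 > R6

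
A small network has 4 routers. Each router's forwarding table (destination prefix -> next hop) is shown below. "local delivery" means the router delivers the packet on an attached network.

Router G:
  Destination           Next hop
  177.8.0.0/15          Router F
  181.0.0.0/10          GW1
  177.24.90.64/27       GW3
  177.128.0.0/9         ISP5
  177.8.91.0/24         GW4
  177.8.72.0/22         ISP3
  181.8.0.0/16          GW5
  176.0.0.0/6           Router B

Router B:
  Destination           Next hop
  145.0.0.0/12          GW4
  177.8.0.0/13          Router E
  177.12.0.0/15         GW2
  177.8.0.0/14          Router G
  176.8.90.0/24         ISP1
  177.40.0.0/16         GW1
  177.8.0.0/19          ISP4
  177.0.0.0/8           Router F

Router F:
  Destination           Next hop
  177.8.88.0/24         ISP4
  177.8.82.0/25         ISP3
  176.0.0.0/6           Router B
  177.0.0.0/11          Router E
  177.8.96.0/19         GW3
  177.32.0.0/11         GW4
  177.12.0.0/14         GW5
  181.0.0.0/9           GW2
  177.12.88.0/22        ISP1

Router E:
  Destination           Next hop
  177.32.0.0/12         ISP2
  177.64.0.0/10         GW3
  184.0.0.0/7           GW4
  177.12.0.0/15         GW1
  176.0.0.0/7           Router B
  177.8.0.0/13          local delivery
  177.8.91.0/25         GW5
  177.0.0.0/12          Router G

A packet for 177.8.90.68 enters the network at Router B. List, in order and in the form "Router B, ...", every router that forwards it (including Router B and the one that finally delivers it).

At Router B: longest match for 177.8.90.68 is 177.8.0.0/14 -> Router G
At Router G: longest match for 177.8.90.68 is 177.8.0.0/15 -> Router F
At Router F: longest match for 177.8.90.68 is 177.0.0.0/11 -> Router E
At Router E: longest match for 177.8.90.68 is 177.8.0.0/13 -> local delivery

Router B, Router G, Router F, Router E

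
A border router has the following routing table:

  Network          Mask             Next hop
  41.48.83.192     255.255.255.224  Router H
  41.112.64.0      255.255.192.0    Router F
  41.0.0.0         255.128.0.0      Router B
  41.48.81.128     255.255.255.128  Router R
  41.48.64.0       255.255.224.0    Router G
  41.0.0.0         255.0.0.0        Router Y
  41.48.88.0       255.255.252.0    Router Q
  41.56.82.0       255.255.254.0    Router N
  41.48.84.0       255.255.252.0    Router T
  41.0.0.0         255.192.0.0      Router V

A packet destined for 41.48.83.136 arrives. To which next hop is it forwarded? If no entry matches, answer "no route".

Routes whose prefix contains 41.48.83.136:
  41.0.0.0/8 (41.0.0.0 - 41.255.255.255) -> Router Y
  41.0.0.0/9 (41.0.0.0 - 41.127.255.255) -> Router B
  41.0.0.0/10 (41.0.0.0 - 41.63.255.255) -> Router V
  41.48.64.0/19 (41.48.64.0 - 41.48.95.255) -> Router G
More-specific entries that do NOT match:
  41.48.83.192/27 (41.48.83.192 - 41.48.83.223) does not contain 41.48.83.136
  41.48.81.128/25 (41.48.81.128 - 41.48.81.255) does not contain 41.48.83.136
  41.56.82.0/23 (41.56.82.0 - 41.56.83.255) does not contain 41.48.83.136
  41.48.88.0/22 (41.48.88.0 - 41.48.91.255) does not contain 41.48.83.136
  41.48.84.0/22 (41.48.84.0 - 41.48.87.255) does not contain 41.48.83.136
Longest matching prefix is /19 -> next hop Router G.

Router G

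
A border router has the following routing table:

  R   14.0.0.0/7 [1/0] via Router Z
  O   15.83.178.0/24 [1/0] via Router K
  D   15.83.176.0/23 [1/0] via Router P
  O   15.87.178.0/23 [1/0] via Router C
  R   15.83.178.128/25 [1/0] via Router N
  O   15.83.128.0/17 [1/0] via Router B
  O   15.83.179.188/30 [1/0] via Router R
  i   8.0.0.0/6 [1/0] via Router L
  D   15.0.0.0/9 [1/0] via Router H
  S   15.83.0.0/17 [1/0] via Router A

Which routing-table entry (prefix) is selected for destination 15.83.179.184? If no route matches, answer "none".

15.83.128.0/17

Entries matching 15.83.179.184:
  14.0.0.0/7 (14.0.0.0 - 15.255.255.255)
  15.0.0.0/9 (15.0.0.0 - 15.127.255.255)
  15.83.128.0/17 (15.83.128.0 - 15.83.255.255)
Most specific is 15.83.128.0/17.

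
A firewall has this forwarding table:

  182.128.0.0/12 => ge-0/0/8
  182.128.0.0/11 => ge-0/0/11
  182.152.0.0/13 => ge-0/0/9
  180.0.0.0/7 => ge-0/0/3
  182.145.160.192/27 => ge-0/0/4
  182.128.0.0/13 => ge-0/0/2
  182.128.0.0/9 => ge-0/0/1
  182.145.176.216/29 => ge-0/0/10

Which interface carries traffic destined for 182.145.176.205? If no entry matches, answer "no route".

Routes whose prefix contains 182.145.176.205:
  182.128.0.0/9 (182.128.0.0 - 182.255.255.255) -> ge-0/0/1
  182.128.0.0/11 (182.128.0.0 - 182.159.255.255) -> ge-0/0/11
More-specific entries that do NOT match:
  182.145.176.216/29 (182.145.176.216 - 182.145.176.223) does not contain 182.145.176.205
  182.145.160.192/27 (182.145.160.192 - 182.145.160.223) does not contain 182.145.176.205
  182.152.0.0/13 (182.152.0.0 - 182.159.255.255) does not contain 182.145.176.205
  182.128.0.0/13 (182.128.0.0 - 182.135.255.255) does not contain 182.145.176.205
  182.128.0.0/12 (182.128.0.0 - 182.143.255.255) does not contain 182.145.176.205
Longest matching prefix is /11 -> interface ge-0/0/11.

ge-0/0/11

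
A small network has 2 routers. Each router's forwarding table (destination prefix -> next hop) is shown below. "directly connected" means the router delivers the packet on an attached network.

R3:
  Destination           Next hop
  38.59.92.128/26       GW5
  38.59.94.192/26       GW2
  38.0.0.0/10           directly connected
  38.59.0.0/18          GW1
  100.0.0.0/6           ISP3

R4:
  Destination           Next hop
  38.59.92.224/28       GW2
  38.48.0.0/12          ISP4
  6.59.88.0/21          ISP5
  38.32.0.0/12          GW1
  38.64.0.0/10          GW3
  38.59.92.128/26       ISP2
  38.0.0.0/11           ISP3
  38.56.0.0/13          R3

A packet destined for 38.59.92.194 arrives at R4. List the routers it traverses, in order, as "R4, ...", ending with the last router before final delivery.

R4, R3

At R4: longest match for 38.59.92.194 is 38.56.0.0/13 -> R3
At R3: longest match for 38.59.92.194 is 38.0.0.0/10 -> directly connected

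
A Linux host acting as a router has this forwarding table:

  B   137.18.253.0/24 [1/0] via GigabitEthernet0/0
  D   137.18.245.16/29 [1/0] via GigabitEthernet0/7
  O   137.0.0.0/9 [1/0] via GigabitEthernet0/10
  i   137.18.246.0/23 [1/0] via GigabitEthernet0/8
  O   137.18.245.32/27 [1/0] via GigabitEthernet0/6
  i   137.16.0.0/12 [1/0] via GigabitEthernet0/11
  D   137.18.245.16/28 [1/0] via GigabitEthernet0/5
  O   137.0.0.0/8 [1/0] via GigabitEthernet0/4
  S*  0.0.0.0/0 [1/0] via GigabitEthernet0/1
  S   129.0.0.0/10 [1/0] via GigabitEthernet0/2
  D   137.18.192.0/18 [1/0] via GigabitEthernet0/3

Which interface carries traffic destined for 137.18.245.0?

GigabitEthernet0/3

Routes whose prefix contains 137.18.245.0:
  0.0.0.0/0 (default, matches everything) -> GigabitEthernet0/1
  137.0.0.0/8 (137.0.0.0 - 137.255.255.255) -> GigabitEthernet0/4
  137.0.0.0/9 (137.0.0.0 - 137.127.255.255) -> GigabitEthernet0/10
  137.16.0.0/12 (137.16.0.0 - 137.31.255.255) -> GigabitEthernet0/11
  137.18.192.0/18 (137.18.192.0 - 137.18.255.255) -> GigabitEthernet0/3
More-specific entries that do NOT match:
  137.18.245.16/29 (137.18.245.16 - 137.18.245.23) does not contain 137.18.245.0
  137.18.245.16/28 (137.18.245.16 - 137.18.245.31) does not contain 137.18.245.0
  137.18.245.32/27 (137.18.245.32 - 137.18.245.63) does not contain 137.18.245.0
  137.18.253.0/24 (137.18.253.0 - 137.18.253.255) does not contain 137.18.245.0
  137.18.246.0/23 (137.18.246.0 - 137.18.247.255) does not contain 137.18.245.0
Longest matching prefix is /18 -> interface GigabitEthernet0/3.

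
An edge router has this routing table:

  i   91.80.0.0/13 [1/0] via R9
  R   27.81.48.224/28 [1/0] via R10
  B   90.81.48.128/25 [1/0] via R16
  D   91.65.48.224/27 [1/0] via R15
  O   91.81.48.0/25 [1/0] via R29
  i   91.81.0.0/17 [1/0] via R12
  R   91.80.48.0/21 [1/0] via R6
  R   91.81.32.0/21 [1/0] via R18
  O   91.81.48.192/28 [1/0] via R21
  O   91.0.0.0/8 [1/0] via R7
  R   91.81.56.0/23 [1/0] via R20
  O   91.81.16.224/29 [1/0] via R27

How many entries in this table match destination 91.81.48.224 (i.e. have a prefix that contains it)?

Prefixes containing 91.81.48.224:
  91.0.0.0/8 (91.0.0.0 - 91.255.255.255)
  91.80.0.0/13 (91.80.0.0 - 91.87.255.255)
  91.81.0.0/17 (91.81.0.0 - 91.81.127.255)
Total matching entries: 3.

3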